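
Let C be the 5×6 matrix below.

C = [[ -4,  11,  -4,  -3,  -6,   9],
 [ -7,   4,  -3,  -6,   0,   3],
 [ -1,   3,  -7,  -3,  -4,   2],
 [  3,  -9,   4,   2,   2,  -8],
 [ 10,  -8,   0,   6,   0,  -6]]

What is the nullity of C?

Row reduce to echelon form.
R2 ← R2 − (7/4)·R1: [0, -61/4, 4, -3/4, 21/2, -51/4]
R3 ← R3 − (1/4)·R1: [0, 1/4, -6, -9/4, -5/2, -1/4]
R4 ← R4 + (3/4)·R1: [0, -3/4, 1, -1/4, -5/2, -5/4]
R5 ← R5 + (5/2)·R1: [0, 39/2, -10, -3/2, -15, 33/2]
R3 ← R3 + (1/61)·R2: [0, 0, -362/61, -138/61, -142/61, -28/61]
R4 ← R4 − (3/61)·R2: [0, 0, 49/61, -13/61, -184/61, -38/61]
R5 ← R5 + (78/61)·R2: [0, 0, -298/61, -150/61, -96/61, 12/61]
R4 ← R4 + (49/362)·R3: [0, 0, 0, -94/181, -603/181, -124/181]
R5 ← R5 − (149/181)·R3: [0, 0, 0, -108/181, 62/181, 104/181]
R5 ← R5 − (54/47)·R4: [0, 0, 0, 0, 196/47, 64/47]
5 nonzero rows, so rank(C) = 5.
C has 6 columns; by rank–nullity, nullity = 6 − 5 = 1.

1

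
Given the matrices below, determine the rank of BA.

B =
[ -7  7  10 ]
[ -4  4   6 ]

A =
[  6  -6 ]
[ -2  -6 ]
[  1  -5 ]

First compute BA:
[[-46, -50],
 [-26, -30]]
Now row reduce the product.
R2 ← R2 − (13/23)·R1: [0, -40/23]
2 nonzero rows, so rank(BA) = 2.

2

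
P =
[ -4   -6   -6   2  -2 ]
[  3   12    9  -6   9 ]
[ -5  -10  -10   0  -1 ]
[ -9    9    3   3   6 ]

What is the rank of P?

3

Row reduce to echelon form.
R2 ← R2 + (3/4)·R1: [0, 15/2, 9/2, -9/2, 15/2]
R3 ← R3 − (5/4)·R1: [0, -5/2, -5/2, -5/2, 3/2]
R4 ← R4 − (9/4)·R1: [0, 45/2, 33/2, -3/2, 21/2]
R3 ← R3 + (1/3)·R2: [0, 0, -1, -4, 4]
R4 ← R4 − (3)·R2: [0, 0, 3, 12, -12]
R4 ← R4 + (3)·R3: [0, 0, 0, 0, 0]
Echelon form has 3 nonzero rows, so rank(P) = 3.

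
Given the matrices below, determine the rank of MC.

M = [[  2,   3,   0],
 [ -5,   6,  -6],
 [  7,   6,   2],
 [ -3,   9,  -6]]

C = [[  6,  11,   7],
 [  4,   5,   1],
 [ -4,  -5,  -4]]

First compute MC:
[[ 24,  37,  17],
 [ 18,   5,  -5],
 [ 58,  97,  47],
 [ 42,  42,  12]]
Now row reduce the product.
R2 ← R2 − (3/4)·R1: [0, -91/4, -71/4]
R3 ← R3 − (29/12)·R1: [0, 91/12, 71/12]
R4 ← R4 − (7/4)·R1: [0, -91/4, -71/4]
R3 ← R3 + (1/3)·R2: [0, 0, 0]
R4 ← R4 − R2: [0, 0, 0]
2 nonzero rows, so rank(MC) = 2.

2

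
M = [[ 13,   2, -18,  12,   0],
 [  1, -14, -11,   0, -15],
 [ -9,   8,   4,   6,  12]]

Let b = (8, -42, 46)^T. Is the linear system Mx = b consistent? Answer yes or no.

yes

Row reduce the augmented matrix [M | b].
R2 ← R2 − (1/13)·R1: [0, -184/13, -125/13, -12/13, -15, -554/13]
R3 ← R3 + (9/13)·R1: [0, 122/13, -110/13, 186/13, 12, 670/13]
R3 ← R3 + (61/92)·R2: [0, 0, -1365/92, 315/23, 189/92, 1071/46]
The echelon form has 3 nonzero rows, and every pivot lies in the first 5 columns, so rank(M) = rank([M|b]) = 3.
The system is consistent.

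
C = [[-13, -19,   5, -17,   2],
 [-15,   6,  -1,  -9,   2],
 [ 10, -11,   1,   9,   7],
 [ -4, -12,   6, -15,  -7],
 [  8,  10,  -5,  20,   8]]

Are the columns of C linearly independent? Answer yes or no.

yes

Row reduce C to echelon form.
R2 ← R2 − (15/13)·R1: [0, 363/13, -88/13, 138/13, -4/13]
R3 ← R3 + (10/13)·R1: [0, -333/13, 63/13, -53/13, 111/13]
R4 ← R4 − (4/13)·R1: [0, -80/13, 58/13, -127/13, -99/13]
R5 ← R5 + (8/13)·R1: [0, -22/13, -25/13, 124/13, 120/13]
R3 ← R3 + (111/121)·R2: [0, 0, -15/11, 685/121, 999/121]
R4 ← R4 + (80/363)·R2: [0, 0, 98/33, -899/121, -2789/363]
R5 ← R5 + (2/33)·R2: [0, 0, -7/3, 112/11, 304/33]
R4 ← R4 + (98/45)·R3: [0, 0, 0, 485/99, 1699/165]
R5 ← R5 − (77/45)·R3: [0, 0, 0, 49/99, -811/165]
R5 ← R5 − (49/485)·R4: [0, 0, 0, 0, -14442/2425]
5 pivots among 5 columns.
Every column is a pivot column, so the columns are linearly independent.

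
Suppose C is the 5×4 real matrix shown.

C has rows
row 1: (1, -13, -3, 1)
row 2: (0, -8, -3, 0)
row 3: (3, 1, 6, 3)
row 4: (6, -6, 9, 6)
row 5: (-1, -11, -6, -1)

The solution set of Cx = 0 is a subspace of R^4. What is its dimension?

Row reduce to echelon form.
R3 ← R3 − (3)·R1: [0, 40, 15, 0]
R4 ← R4 − (6)·R1: [0, 72, 27, 0]
R5 ← R5 + R1: [0, -24, -9, 0]
R3 ← R3 + (5)·R2: [0, 0, 0, 0]
R4 ← R4 + (9)·R2: [0, 0, 0, 0]
R5 ← R5 − (3)·R2: [0, 0, 0, 0]
2 nonzero rows, so rank(C) = 2.
C has 4 columns; by rank–nullity, nullity = 4 − 2 = 2.

2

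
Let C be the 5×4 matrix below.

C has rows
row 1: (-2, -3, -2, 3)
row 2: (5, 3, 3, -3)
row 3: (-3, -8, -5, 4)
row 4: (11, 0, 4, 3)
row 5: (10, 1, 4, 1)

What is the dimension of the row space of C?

Row reduce to echelon form.
R2 ← R2 + (5/2)·R1: [0, -9/2, -2, 9/2]
R3 ← R3 − (3/2)·R1: [0, -7/2, -2, -1/2]
R4 ← R4 + (11/2)·R1: [0, -33/2, -7, 39/2]
R5 ← R5 + (5)·R1: [0, -14, -6, 16]
R3 ← R3 − (7/9)·R2: [0, 0, -4/9, -4]
R4 ← R4 − (11/3)·R2: [0, 0, 1/3, 3]
R5 ← R5 − (28/9)·R2: [0, 0, 2/9, 2]
R4 ← R4 + (3/4)·R3: [0, 0, 0, 0]
R5 ← R5 + (1/2)·R3: [0, 0, 0, 0]
Echelon form has 3 nonzero rows, so rank(C) = 3.
The row space has dimension equal to the rank: 3.

3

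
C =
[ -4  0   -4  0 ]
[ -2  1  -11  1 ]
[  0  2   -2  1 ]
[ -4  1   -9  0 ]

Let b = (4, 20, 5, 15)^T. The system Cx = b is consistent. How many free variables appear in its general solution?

0

Row reduce the augmented matrix [C | b].
R2 ← R2 − (1/2)·R1: [0, 1, -9, 1, 18]
R4 ← R4 − R1: [0, 1, -5, 0, 11]
R3 ← R3 − (2)·R2: [0, 0, 16, -1, -31]
R4 ← R4 − R2: [0, 0, 4, -1, -7]
R4 ← R4 − (1/4)·R3: [0, 0, 0, -3/4, 3/4]
The echelon form has 4 nonzero rows, and every pivot lies in the first 4 columns, so rank(C) = rank([C|b]) = 4.
The system is consistent.
Free variables = (unknowns) − (rank) = 4 − 4 = 0.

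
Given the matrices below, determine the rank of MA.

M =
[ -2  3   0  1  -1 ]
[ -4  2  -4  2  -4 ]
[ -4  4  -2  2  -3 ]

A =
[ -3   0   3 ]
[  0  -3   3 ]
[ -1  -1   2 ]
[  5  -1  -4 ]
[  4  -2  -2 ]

2

First compute MA:
[[  7,  -8,   1],
 [ 10,   4, -14],
 [ 12,  -6,  -6]]
Now row reduce the product.
R2 ← R2 − (10/7)·R1: [0, 108/7, -108/7]
R3 ← R3 − (12/7)·R1: [0, 54/7, -54/7]
R3 ← R3 − (1/2)·R2: [0, 0, 0]
2 nonzero rows, so rank(MA) = 2.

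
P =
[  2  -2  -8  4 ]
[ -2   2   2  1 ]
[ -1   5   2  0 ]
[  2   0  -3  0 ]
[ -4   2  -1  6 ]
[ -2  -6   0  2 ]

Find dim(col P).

Row reduce to echelon form.
R2 ← R2 + R1: [0, 0, -6, 5]
R3 ← R3 + (1/2)·R1: [0, 4, -2, 2]
R4 ← R4 − R1: [0, 2, 5, -4]
R5 ← R5 + (2)·R1: [0, -2, -17, 14]
R6 ← R6 + R1: [0, -8, -8, 6]
Swap R2 ↔ R3
R4 ← R4 − (1/2)·R2: [0, 0, 6, -5]
R5 ← R5 + (1/2)·R2: [0, 0, -18, 15]
R6 ← R6 + (2)·R2: [0, 0, -12, 10]
R4 ← R4 + R3: [0, 0, 0, 0]
R5 ← R5 − (3)·R3: [0, 0, 0, 0]
R6 ← R6 − (2)·R3: [0, 0, 0, 0]
Echelon form has 3 nonzero rows, so rank(P) = 3.
The column space has dimension equal to the rank: 3.

3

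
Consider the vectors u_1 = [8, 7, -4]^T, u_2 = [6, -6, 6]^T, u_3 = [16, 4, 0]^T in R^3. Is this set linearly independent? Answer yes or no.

Form the matrix with these vectors as rows and row reduce.
R2 ← R2 − (3/4)·R1: [0, -45/4, 9]
R3 ← R3 − (2)·R1: [0, -10, 8]
R3 ← R3 − (8/9)·R2: [0, 0, 0]
2 nonzero rows, so the 3 vectors span a space of dimension 2.
Since 2 < 3, the vectors are linearly dependent.

no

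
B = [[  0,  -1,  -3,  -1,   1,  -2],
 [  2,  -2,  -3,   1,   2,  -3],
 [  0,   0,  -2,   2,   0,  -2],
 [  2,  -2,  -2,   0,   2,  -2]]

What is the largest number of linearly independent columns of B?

3

Row reduce to echelon form.
Swap R1 ↔ R2
R4 ← R4 − R1: [0, 0, 1, -1, 0, 1]
R4 ← R4 + (1/2)·R3: [0, 0, 0, 0, 0, 0]
Echelon form has 3 nonzero rows, so rank(B) = 3.
The rank gives the maximum number of linearly independent columns: 3.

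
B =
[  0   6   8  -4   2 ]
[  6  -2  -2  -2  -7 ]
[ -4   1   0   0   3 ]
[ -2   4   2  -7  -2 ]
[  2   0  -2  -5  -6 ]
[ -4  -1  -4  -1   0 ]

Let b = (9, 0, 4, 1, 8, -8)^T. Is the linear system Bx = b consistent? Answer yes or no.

no

Row reduce the augmented matrix [B | b].
Swap R1 ↔ R2
R3 ← R3 + (2/3)·R1: [0, -1/3, -4/3, -4/3, -5/3, 4]
R4 ← R4 + (1/3)·R1: [0, 10/3, 4/3, -23/3, -13/3, 1]
R5 ← R5 − (1/3)·R1: [0, 2/3, -4/3, -13/3, -11/3, 8]
R6 ← R6 + (2/3)·R1: [0, -7/3, -16/3, -7/3, -14/3, -8]
R3 ← R3 + (1/18)·R2: [0, 0, -8/9, -14/9, -14/9, 9/2]
R4 ← R4 − (5/9)·R2: [0, 0, -28/9, -49/9, -49/9, -4]
R5 ← R5 − (1/9)·R2: [0, 0, -20/9, -35/9, -35/9, 7]
R6 ← R6 + (7/18)·R2: [0, 0, -20/9, -35/9, -35/9, -9/2]
R4 ← R4 − (7/2)·R3: [0, 0, 0, 0, 0, -79/4]
R5 ← R5 − (5/2)·R3: [0, 0, 0, 0, 0, -17/4]
R6 ← R6 − (5/2)·R3: [0, 0, 0, 0, 0, -63/4]
R5 ← R5 − (17/79)·R4: [0, 0, 0, 0, 0, 0]
R6 ← R6 − (63/79)·R4: [0, 0, 0, 0, 0, 0]
The echelon form has 4 nonzero rows; the last pivot sits in the augmented column, so rank(B) = 3 but rank([B|b]) = 4.
Since the ranks differ, the system is inconsistent.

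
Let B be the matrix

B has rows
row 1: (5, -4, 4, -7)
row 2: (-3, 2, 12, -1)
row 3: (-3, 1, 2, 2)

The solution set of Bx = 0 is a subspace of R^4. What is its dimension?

Row reduce to echelon form.
R2 ← R2 + (3/5)·R1: [0, -2/5, 72/5, -26/5]
R3 ← R3 + (3/5)·R1: [0, -7/5, 22/5, -11/5]
R3 ← R3 − (7/2)·R2: [0, 0, -46, 16]
3 nonzero rows, so rank(B) = 3.
B has 4 columns; by rank–nullity, nullity = 4 − 3 = 1.

1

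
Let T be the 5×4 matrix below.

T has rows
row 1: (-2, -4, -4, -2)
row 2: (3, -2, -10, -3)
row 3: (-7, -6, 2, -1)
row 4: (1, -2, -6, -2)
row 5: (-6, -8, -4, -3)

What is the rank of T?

Row reduce to echelon form.
R2 ← R2 + (3/2)·R1: [0, -8, -16, -6]
R3 ← R3 − (7/2)·R1: [0, 8, 16, 6]
R4 ← R4 + (1/2)·R1: [0, -4, -8, -3]
R5 ← R5 − (3)·R1: [0, 4, 8, 3]
R3 ← R3 + R2: [0, 0, 0, 0]
R4 ← R4 − (1/2)·R2: [0, 0, 0, 0]
R5 ← R5 + (1/2)·R2: [0, 0, 0, 0]
Echelon form has 2 nonzero rows, so rank(T) = 2.

2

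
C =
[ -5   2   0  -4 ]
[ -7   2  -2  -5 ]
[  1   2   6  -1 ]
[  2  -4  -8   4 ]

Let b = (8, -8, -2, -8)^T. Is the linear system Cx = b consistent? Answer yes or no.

no

Row reduce the augmented matrix [C | b].
R2 ← R2 − (7/5)·R1: [0, -4/5, -2, 3/5, -96/5]
R3 ← R3 + (1/5)·R1: [0, 12/5, 6, -9/5, -2/5]
R4 ← R4 + (2/5)·R1: [0, -16/5, -8, 12/5, -24/5]
R3 ← R3 + (3)·R2: [0, 0, 0, 0, -58]
R4 ← R4 − (4)·R2: [0, 0, 0, 0, 72]
R4 ← R4 + (36/29)·R3: [0, 0, 0, 0, 0]
The echelon form has 3 nonzero rows; the last pivot sits in the augmented column, so rank(C) = 2 but rank([C|b]) = 3.
Since the ranks differ, the system is inconsistent.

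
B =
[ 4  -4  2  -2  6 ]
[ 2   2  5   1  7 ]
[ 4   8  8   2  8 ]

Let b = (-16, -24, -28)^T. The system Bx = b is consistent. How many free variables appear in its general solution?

Row reduce the augmented matrix [B | b].
R2 ← R2 − (1/2)·R1: [0, 4, 4, 2, 4, -16]
R3 ← R3 − R1: [0, 12, 6, 4, 2, -12]
R3 ← R3 − (3)·R2: [0, 0, -6, -2, -10, 36]
The echelon form has 3 nonzero rows, and every pivot lies in the first 5 columns, so rank(B) = rank([B|b]) = 3.
The system is consistent.
Free variables = (unknowns) − (rank) = 5 − 3 = 2.

2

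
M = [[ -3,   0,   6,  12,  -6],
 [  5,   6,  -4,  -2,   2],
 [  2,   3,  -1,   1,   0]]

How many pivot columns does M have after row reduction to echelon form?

2

Row reduce to echelon form.
R2 ← R2 + (5/3)·R1: [0, 6, 6, 18, -8]
R3 ← R3 + (2/3)·R1: [0, 3, 3, 9, -4]
R3 ← R3 − (1/2)·R2: [0, 0, 0, 0, 0]
Echelon form has 2 nonzero rows, so rank(M) = 2.
Each nonzero row contributes one pivot column: 2 pivot columns.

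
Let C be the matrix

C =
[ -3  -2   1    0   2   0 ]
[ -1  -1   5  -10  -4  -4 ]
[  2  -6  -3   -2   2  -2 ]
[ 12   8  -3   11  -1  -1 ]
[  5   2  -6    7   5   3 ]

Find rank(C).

5

Row reduce to echelon form.
R2 ← R2 − (1/3)·R1: [0, -1/3, 14/3, -10, -14/3, -4]
R3 ← R3 + (2/3)·R1: [0, -22/3, -7/3, -2, 10/3, -2]
R4 ← R4 + (4)·R1: [0, 0, 1, 11, 7, -1]
R5 ← R5 + (5/3)·R1: [0, -4/3, -13/3, 7, 25/3, 3]
R3 ← R3 − (22)·R2: [0, 0, -105, 218, 106, 86]
R5 ← R5 − (4)·R2: [0, 0, -23, 47, 27, 19]
R4 ← R4 + (1/105)·R3: [0, 0, 0, 1373/105, 841/105, -19/105]
R5 ← R5 − (23/105)·R3: [0, 0, 0, -79/105, 397/105, 17/105]
R5 ← R5 + (79/1373)·R4: [0, 0, 0, 0, 5824/1373, 208/1373]
Echelon form has 5 nonzero rows, so rank(C) = 5.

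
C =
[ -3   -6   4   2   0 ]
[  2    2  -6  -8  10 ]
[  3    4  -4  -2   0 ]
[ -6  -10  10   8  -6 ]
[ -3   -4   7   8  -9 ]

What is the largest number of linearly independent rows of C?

3

Row reduce to echelon form.
R2 ← R2 + (2/3)·R1: [0, -2, -10/3, -20/3, 10]
R3 ← R3 + R1: [0, -2, 0, 0, 0]
R4 ← R4 − (2)·R1: [0, 2, 2, 4, -6]
R5 ← R5 − R1: [0, 2, 3, 6, -9]
R3 ← R3 − R2: [0, 0, 10/3, 20/3, -10]
R4 ← R4 + R2: [0, 0, -4/3, -8/3, 4]
R5 ← R5 + R2: [0, 0, -1/3, -2/3, 1]
R4 ← R4 + (2/5)·R3: [0, 0, 0, 0, 0]
R5 ← R5 + (1/10)·R3: [0, 0, 0, 0, 0]
Echelon form has 3 nonzero rows, so rank(C) = 3.
The rank gives the maximum number of linearly independent rows: 3.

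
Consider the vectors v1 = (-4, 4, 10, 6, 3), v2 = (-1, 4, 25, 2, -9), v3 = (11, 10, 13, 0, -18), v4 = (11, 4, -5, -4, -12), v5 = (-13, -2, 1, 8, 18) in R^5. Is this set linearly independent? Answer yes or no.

no

Form the matrix with these vectors as rows and row reduce.
R2 ← R2 − (1/4)·R1: [0, 3, 45/2, 1/2, -39/4]
R3 ← R3 + (11/4)·R1: [0, 21, 81/2, 33/2, -39/4]
R4 ← R4 + (11/4)·R1: [0, 15, 45/2, 25/2, -15/4]
R5 ← R5 − (13/4)·R1: [0, -15, -63/2, -23/2, 33/4]
R3 ← R3 − (7)·R2: [0, 0, -117, 13, 117/2]
R4 ← R4 − (5)·R2: [0, 0, -90, 10, 45]
R5 ← R5 + (5)·R2: [0, 0, 81, -9, -81/2]
R4 ← R4 − (10/13)·R3: [0, 0, 0, 0, 0]
R5 ← R5 + (9/13)·R3: [0, 0, 0, 0, 0]
3 nonzero rows, so the 5 vectors span a space of dimension 3.
Since 3 < 5, the vectors are linearly dependent.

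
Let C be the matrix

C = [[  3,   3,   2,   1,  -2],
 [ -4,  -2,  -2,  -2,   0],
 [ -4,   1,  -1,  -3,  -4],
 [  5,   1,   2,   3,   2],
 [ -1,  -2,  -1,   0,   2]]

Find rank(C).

2

Row reduce to echelon form.
R2 ← R2 + (4/3)·R1: [0, 2, 2/3, -2/3, -8/3]
R3 ← R3 + (4/3)·R1: [0, 5, 5/3, -5/3, -20/3]
R4 ← R4 − (5/3)·R1: [0, -4, -4/3, 4/3, 16/3]
R5 ← R5 + (1/3)·R1: [0, -1, -1/3, 1/3, 4/3]
R3 ← R3 − (5/2)·R2: [0, 0, 0, 0, 0]
R4 ← R4 + (2)·R2: [0, 0, 0, 0, 0]
R5 ← R5 + (1/2)·R2: [0, 0, 0, 0, 0]
Echelon form has 2 nonzero rows, so rank(C) = 2.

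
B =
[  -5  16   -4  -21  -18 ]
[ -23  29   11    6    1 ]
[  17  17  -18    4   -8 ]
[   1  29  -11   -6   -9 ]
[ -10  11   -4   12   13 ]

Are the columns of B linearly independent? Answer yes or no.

Row reduce B to echelon form.
R2 ← R2 − (23/5)·R1: [0, -223/5, 147/5, 513/5, 419/5]
R3 ← R3 + (17/5)·R1: [0, 357/5, -158/5, -337/5, -346/5]
R4 ← R4 + (1/5)·R1: [0, 161/5, -59/5, -51/5, -63/5]
R5 ← R5 − (2)·R1: [0, -21, 4, 54, 49]
R3 ← R3 + (357/223)·R2: [0, 0, 3449/223, 21598/223, 14485/223]
R4 ← R4 + (161/223)·R2: [0, 0, 2102/223, 14244/223, 10682/223]
R5 ← R5 − (105/223)·R2: [0, 0, -2195/223, 1269/223, 2128/223]
R4 ← R4 − (2102/3449)·R3: [0, 0, 0, 16720/3449, 28676/3449]
R5 ← R5 + (2195/3449)·R3: [0, 0, 0, 232217/3449, 175489/3449]
R5 ← R5 − (232217/16720)·R4: [0, 0, 0, 0, -269997/4180]
5 pivots among 5 columns.
Every column is a pivot column, so the columns are linearly independent.

yes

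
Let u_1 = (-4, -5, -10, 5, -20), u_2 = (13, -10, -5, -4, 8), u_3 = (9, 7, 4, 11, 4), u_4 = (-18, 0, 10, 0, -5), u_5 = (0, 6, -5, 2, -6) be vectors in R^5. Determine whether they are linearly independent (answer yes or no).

yes

Form the matrix with these vectors as rows and row reduce.
R2 ← R2 + (13/4)·R1: [0, -105/4, -75/2, 49/4, -57]
R3 ← R3 + (9/4)·R1: [0, -17/4, -37/2, 89/4, -41]
R4 ← R4 − (9/2)·R1: [0, 45/2, 55, -45/2, 85]
R3 ← R3 − (17/105)·R2: [0, 0, -87/7, 304/15, -1112/35]
R4 ← R4 + (6/7)·R2: [0, 0, 160/7, -12, 253/7]
R5 ← R5 + (8/35)·R2: [0, 0, -95/7, 24/5, -666/35]
R4 ← R4 + (160/87)·R3: [0, 0, 0, 6596/261, -1939/87]
R5 ← R5 − (95/87)·R3: [0, 0, 0, -22616/1305, 6814/435]
R5 ← R5 + (5654/8245)·R4: [0, 0, 0, 0, 628/1649]
5 nonzero rows, so the 5 vectors span a space of dimension 5.
Since 5 = 5, the vectors are linearly independent.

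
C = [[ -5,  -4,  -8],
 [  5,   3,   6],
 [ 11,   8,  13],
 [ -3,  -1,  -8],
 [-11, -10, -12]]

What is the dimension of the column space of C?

3

Row reduce to echelon form.
R2 ← R2 + R1: [0, -1, -2]
R3 ← R3 + (11/5)·R1: [0, -4/5, -23/5]
R4 ← R4 − (3/5)·R1: [0, 7/5, -16/5]
R5 ← R5 − (11/5)·R1: [0, -6/5, 28/5]
R3 ← R3 − (4/5)·R2: [0, 0, -3]
R4 ← R4 + (7/5)·R2: [0, 0, -6]
R5 ← R5 − (6/5)·R2: [0, 0, 8]
R4 ← R4 − (2)·R3: [0, 0, 0]
R5 ← R5 + (8/3)·R3: [0, 0, 0]
Echelon form has 3 nonzero rows, so rank(C) = 3.
The column space has dimension equal to the rank: 3.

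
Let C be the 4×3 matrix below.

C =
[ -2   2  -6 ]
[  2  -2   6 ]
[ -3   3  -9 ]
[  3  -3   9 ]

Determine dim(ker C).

2

Row reduce to echelon form.
R2 ← R2 + R1: [0, 0, 0]
R3 ← R3 − (3/2)·R1: [0, 0, 0]
R4 ← R4 + (3/2)·R1: [0, 0, 0]
1 nonzero row, so rank(C) = 1.
C has 3 columns; by rank–nullity, nullity = 3 − 1 = 2.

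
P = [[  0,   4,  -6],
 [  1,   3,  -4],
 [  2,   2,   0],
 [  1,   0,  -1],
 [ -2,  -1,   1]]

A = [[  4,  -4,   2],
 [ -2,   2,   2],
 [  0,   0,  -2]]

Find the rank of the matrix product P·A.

First compute PA:
[[ -8,   8,  20],
 [ -2,   2,  16],
 [  4,  -4,   8],
 [  4,  -4,   4],
 [ -6,   6,  -8]]
Now row reduce the product.
R2 ← R2 − (1/4)·R1: [0, 0, 11]
R3 ← R3 + (1/2)·R1: [0, 0, 18]
R4 ← R4 + (1/2)·R1: [0, 0, 14]
R5 ← R5 − (3/4)·R1: [0, 0, -23]
R3 ← R3 − (18/11)·R2: [0, 0, 0]
R4 ← R4 − (14/11)·R2: [0, 0, 0]
R5 ← R5 + (23/11)·R2: [0, 0, 0]
2 nonzero rows, so rank(PA) = 2.

2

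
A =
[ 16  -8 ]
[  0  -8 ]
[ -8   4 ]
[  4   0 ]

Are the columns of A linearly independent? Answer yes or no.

yes

Row reduce A to echelon form.
R3 ← R3 + (1/2)·R1: [0, 0]
R4 ← R4 − (1/4)·R1: [0, 2]
R4 ← R4 + (1/4)·R2: [0, 0]
2 pivots among 2 columns.
Every column is a pivot column, so the columns are linearly independent.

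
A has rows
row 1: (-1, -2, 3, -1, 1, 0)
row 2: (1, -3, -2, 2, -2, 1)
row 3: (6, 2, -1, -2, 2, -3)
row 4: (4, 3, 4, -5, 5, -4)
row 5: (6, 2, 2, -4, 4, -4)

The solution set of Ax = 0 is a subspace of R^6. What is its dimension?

3

Row reduce to echelon form.
R2 ← R2 + R1: [0, -5, 1, 1, -1, 1]
R3 ← R3 + (6)·R1: [0, -10, 17, -8, 8, -3]
R4 ← R4 + (4)·R1: [0, -5, 16, -9, 9, -4]
R5 ← R5 + (6)·R1: [0, -10, 20, -10, 10, -4]
R3 ← R3 − (2)·R2: [0, 0, 15, -10, 10, -5]
R4 ← R4 − R2: [0, 0, 15, -10, 10, -5]
R5 ← R5 − (2)·R2: [0, 0, 18, -12, 12, -6]
R4 ← R4 − R3: [0, 0, 0, 0, 0, 0]
R5 ← R5 − (6/5)·R3: [0, 0, 0, 0, 0, 0]
3 nonzero rows, so rank(A) = 3.
A has 6 columns; by rank–nullity, nullity = 6 − 3 = 3.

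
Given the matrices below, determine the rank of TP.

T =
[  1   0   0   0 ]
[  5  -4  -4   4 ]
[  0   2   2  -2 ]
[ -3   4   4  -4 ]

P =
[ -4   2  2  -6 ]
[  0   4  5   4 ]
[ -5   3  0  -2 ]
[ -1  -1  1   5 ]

First compute TP:
[[ -4,   2,   2,  -6],
 [ -4, -22,  -6, -18],
 [ -8,  16,   8,  -6],
 [ -4,  26,  10,   6]]
Now row reduce the product.
R2 ← R2 − R1: [0, -24, -8, -12]
R3 ← R3 − (2)·R1: [0, 12, 4, 6]
R4 ← R4 − R1: [0, 24, 8, 12]
R3 ← R3 + (1/2)·R2: [0, 0, 0, 0]
R4 ← R4 + R2: [0, 0, 0, 0]
2 nonzero rows, so rank(TP) = 2.

2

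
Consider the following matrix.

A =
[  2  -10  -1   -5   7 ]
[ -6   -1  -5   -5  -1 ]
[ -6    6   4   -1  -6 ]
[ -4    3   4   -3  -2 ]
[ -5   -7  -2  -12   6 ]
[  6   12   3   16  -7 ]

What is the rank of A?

Row reduce to echelon form.
R2 ← R2 + (3)·R1: [0, -31, -8, -20, 20]
R3 ← R3 + (3)·R1: [0, -24, 1, -16, 15]
R4 ← R4 + (2)·R1: [0, -17, 2, -13, 12]
R5 ← R5 + (5/2)·R1: [0, -32, -9/2, -49/2, 47/2]
R6 ← R6 − (3)·R1: [0, 42, 6, 31, -28]
R3 ← R3 − (24/31)·R2: [0, 0, 223/31, -16/31, -15/31]
R4 ← R4 − (17/31)·R2: [0, 0, 198/31, -63/31, 32/31]
R5 ← R5 − (32/31)·R2: [0, 0, 233/62, -239/62, 177/62]
R6 ← R6 + (42/31)·R2: [0, 0, -150/31, 121/31, -28/31]
R4 ← R4 − (198/223)·R3: [0, 0, 0, -351/223, 326/223]
R5 ← R5 − (233/446)·R3: [0, 0, 0, -1599/446, 693/223]
R6 ← R6 + (150/223)·R3: [0, 0, 0, 793/223, -274/223]
R5 ← R5 − (41/18)·R4: [0, 0, 0, 0, -2/9]
R6 ← R6 + (61/27)·R4: [0, 0, 0, 0, 56/27]
R6 ← R6 + (28/3)·R5: [0, 0, 0, 0, 0]
Echelon form has 5 nonzero rows, so rank(A) = 5.

5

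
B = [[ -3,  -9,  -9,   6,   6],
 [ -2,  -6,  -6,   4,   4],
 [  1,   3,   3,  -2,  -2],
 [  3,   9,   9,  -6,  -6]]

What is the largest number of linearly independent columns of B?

Row reduce to echelon form.
R2 ← R2 − (2/3)·R1: [0, 0, 0, 0, 0]
R3 ← R3 + (1/3)·R1: [0, 0, 0, 0, 0]
R4 ← R4 + R1: [0, 0, 0, 0, 0]
Echelon form has 1 nonzero row, so rank(B) = 1.
The rank gives the maximum number of linearly independent columns: 1.

1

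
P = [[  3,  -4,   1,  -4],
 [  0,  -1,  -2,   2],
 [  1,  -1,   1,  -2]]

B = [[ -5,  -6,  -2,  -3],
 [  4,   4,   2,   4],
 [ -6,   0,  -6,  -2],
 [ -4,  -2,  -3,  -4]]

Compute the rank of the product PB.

2

First compute PB:
[[-21, -26,  -8, -11],
 [  0,  -8,   4,  -8],
 [ -7,  -6,  -4,  -1]]
Now row reduce the product.
R3 ← R3 − (1/3)·R1: [0, 8/3, -4/3, 8/3]
R3 ← R3 + (1/3)·R2: [0, 0, 0, 0]
2 nonzero rows, so rank(PB) = 2.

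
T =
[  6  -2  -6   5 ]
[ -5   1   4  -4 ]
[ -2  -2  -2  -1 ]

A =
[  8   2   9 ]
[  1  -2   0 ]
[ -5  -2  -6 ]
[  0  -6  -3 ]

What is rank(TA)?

First compute TA:
[[ 76,  -2,  75],
 [-59,   4, -57],
 [ -8,  10,  -3]]
Now row reduce the product.
R2 ← R2 + (59/76)·R1: [0, 93/38, 93/76]
R3 ← R3 + (2/19)·R1: [0, 186/19, 93/19]
R3 ← R3 − (4)·R2: [0, 0, 0]
2 nonzero rows, so rank(TA) = 2.

2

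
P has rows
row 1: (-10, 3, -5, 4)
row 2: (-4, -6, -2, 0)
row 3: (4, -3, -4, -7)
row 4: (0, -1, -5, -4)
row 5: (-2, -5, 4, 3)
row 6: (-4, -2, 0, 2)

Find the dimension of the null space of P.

0

Row reduce to echelon form.
R2 ← R2 − (2/5)·R1: [0, -36/5, 0, -8/5]
R3 ← R3 + (2/5)·R1: [0, -9/5, -6, -27/5]
R5 ← R5 − (1/5)·R1: [0, -28/5, 5, 11/5]
R6 ← R6 − (2/5)·R1: [0, -16/5, 2, 2/5]
R3 ← R3 − (1/4)·R2: [0, 0, -6, -5]
R4 ← R4 − (5/36)·R2: [0, 0, -5, -34/9]
R5 ← R5 − (7/9)·R2: [0, 0, 5, 31/9]
R6 ← R6 − (4/9)·R2: [0, 0, 2, 10/9]
R4 ← R4 − (5/6)·R3: [0, 0, 0, 7/18]
R5 ← R5 + (5/6)·R3: [0, 0, 0, -13/18]
R6 ← R6 + (1/3)·R3: [0, 0, 0, -5/9]
R5 ← R5 + (13/7)·R4: [0, 0, 0, 0]
R6 ← R6 + (10/7)·R4: [0, 0, 0, 0]
4 nonzero rows, so rank(P) = 4.
P has 4 columns; by rank–nullity, nullity = 4 − 4 = 0.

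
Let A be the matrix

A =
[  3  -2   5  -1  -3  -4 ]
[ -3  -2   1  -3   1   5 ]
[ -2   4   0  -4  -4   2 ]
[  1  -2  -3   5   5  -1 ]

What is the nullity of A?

3

Row reduce to echelon form.
R2 ← R2 + R1: [0, -4, 6, -4, -2, 1]
R3 ← R3 + (2/3)·R1: [0, 8/3, 10/3, -14/3, -6, -2/3]
R4 ← R4 − (1/3)·R1: [0, -4/3, -14/3, 16/3, 6, 1/3]
R3 ← R3 + (2/3)·R2: [0, 0, 22/3, -22/3, -22/3, 0]
R4 ← R4 − (1/3)·R2: [0, 0, -20/3, 20/3, 20/3, 0]
R4 ← R4 + (10/11)·R3: [0, 0, 0, 0, 0, 0]
3 nonzero rows, so rank(A) = 3.
A has 6 columns; by rank–nullity, nullity = 6 − 3 = 3.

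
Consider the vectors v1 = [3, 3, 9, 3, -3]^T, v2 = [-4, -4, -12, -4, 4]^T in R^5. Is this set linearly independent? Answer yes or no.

Form the matrix with these vectors as rows and row reduce.
R2 ← R2 + (4/3)·R1: [0, 0, 0, 0, 0]
1 nonzero row, so the 2 vectors span a space of dimension 1.
Since 1 < 2, the vectors are linearly dependent.

no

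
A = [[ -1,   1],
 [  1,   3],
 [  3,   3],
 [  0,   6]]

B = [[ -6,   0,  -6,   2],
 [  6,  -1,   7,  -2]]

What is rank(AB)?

2

First compute AB:
[[ 12,  -1,  13,  -4],
 [ 12,  -3,  15,  -4],
 [  0,  -3,   3,   0],
 [ 36,  -6,  42, -12]]
Now row reduce the product.
R2 ← R2 − R1: [0, -2, 2, 0]
R4 ← R4 − (3)·R1: [0, -3, 3, 0]
R3 ← R3 − (3/2)·R2: [0, 0, 0, 0]
R4 ← R4 − (3/2)·R2: [0, 0, 0, 0]
2 nonzero rows, so rank(AB) = 2.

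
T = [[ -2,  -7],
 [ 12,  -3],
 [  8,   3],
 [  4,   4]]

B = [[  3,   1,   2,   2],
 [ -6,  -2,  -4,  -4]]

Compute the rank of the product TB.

First compute TB:
[[ 36,  12,  24,  24],
 [ 54,  18,  36,  36],
 [  6,   2,   4,   4],
 [-12,  -4,  -8,  -8]]
Now row reduce the product.
R2 ← R2 − (3/2)·R1: [0, 0, 0, 0]
R3 ← R3 − (1/6)·R1: [0, 0, 0, 0]
R4 ← R4 + (1/3)·R1: [0, 0, 0, 0]
1 nonzero row, so rank(TB) = 1.

1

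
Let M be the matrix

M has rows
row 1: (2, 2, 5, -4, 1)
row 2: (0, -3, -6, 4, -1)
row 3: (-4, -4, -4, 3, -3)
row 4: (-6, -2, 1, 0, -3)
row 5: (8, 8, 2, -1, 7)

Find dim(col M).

Row reduce to echelon form.
R3 ← R3 + (2)·R1: [0, 0, 6, -5, -1]
R4 ← R4 + (3)·R1: [0, 4, 16, -12, 0]
R5 ← R5 − (4)·R1: [0, 0, -18, 15, 3]
R4 ← R4 + (4/3)·R2: [0, 0, 8, -20/3, -4/3]
R4 ← R4 − (4/3)·R3: [0, 0, 0, 0, 0]
R5 ← R5 + (3)·R3: [0, 0, 0, 0, 0]
Echelon form has 3 nonzero rows, so rank(M) = 3.
The column space has dimension equal to the rank: 3.

3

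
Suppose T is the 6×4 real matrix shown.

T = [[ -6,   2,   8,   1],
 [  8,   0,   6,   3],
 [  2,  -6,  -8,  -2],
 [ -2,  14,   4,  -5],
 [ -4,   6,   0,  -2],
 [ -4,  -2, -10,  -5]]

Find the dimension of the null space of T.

0

Row reduce to echelon form.
R2 ← R2 + (4/3)·R1: [0, 8/3, 50/3, 13/3]
R3 ← R3 + (1/3)·R1: [0, -16/3, -16/3, -5/3]
R4 ← R4 − (1/3)·R1: [0, 40/3, 4/3, -16/3]
R5 ← R5 − (2/3)·R1: [0, 14/3, -16/3, -8/3]
R6 ← R6 − (2/3)·R1: [0, -10/3, -46/3, -17/3]
R3 ← R3 + (2)·R2: [0, 0, 28, 7]
R4 ← R4 − (5)·R2: [0, 0, -82, -27]
R5 ← R5 − (7/4)·R2: [0, 0, -69/2, -41/4]
R6 ← R6 + (5/4)·R2: [0, 0, 11/2, -1/4]
R4 ← R4 + (41/14)·R3: [0, 0, 0, -13/2]
R5 ← R5 + (69/56)·R3: [0, 0, 0, -13/8]
R6 ← R6 − (11/56)·R3: [0, 0, 0, -13/8]
R5 ← R5 − (1/4)·R4: [0, 0, 0, 0]
R6 ← R6 − (1/4)·R4: [0, 0, 0, 0]
4 nonzero rows, so rank(T) = 4.
T has 4 columns; by rank–nullity, nullity = 4 − 4 = 0.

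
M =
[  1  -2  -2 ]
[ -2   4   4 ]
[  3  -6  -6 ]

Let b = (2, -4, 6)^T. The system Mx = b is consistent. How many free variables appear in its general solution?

2

Row reduce the augmented matrix [M | b].
R2 ← R2 + (2)·R1: [0, 0, 0, 0]
R3 ← R3 − (3)·R1: [0, 0, 0, 0]
The echelon form has 1 nonzero rows, and every pivot lies in the first 3 columns, so rank(M) = rank([M|b]) = 1.
The system is consistent.
Free variables = (unknowns) − (rank) = 3 − 1 = 2.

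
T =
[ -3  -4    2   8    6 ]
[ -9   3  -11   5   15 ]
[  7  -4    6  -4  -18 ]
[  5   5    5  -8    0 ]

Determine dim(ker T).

2

Row reduce to echelon form.
R2 ← R2 − (3)·R1: [0, 15, -17, -19, -3]
R3 ← R3 + (7/3)·R1: [0, -40/3, 32/3, 44/3, -4]
R4 ← R4 + (5/3)·R1: [0, -5/3, 25/3, 16/3, 10]
R3 ← R3 + (8/9)·R2: [0, 0, -40/9, -20/9, -20/3]
R4 ← R4 + (1/9)·R2: [0, 0, 58/9, 29/9, 29/3]
R4 ← R4 + (29/20)·R3: [0, 0, 0, 0, 0]
3 nonzero rows, so rank(T) = 3.
T has 5 columns; by rank–nullity, nullity = 5 − 3 = 2.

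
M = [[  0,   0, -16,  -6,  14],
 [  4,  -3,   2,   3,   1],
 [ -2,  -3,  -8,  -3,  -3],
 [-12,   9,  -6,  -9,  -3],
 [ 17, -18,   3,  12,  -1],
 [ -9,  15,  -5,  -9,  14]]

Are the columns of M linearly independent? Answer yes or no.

Row reduce M to echelon form.
Swap R1 ↔ R2
R3 ← R3 + (1/2)·R1: [0, -9/2, -7, -3/2, -5/2]
R4 ← R4 + (3)·R1: [0, 0, 0, 0, 0]
R5 ← R5 − (17/4)·R1: [0, -21/4, -11/2, -3/4, -21/4]
R6 ← R6 + (9/4)·R1: [0, 33/4, -1/2, -9/4, 65/4]
Swap R2 ↔ R3
R5 ← R5 − (7/6)·R2: [0, 0, 8/3, 1, -7/3]
R6 ← R6 + (11/6)·R2: [0, 0, -40/3, -5, 35/3]
R5 ← R5 + (1/6)·R3: [0, 0, 0, 0, 0]
R6 ← R6 − (5/6)·R3: [0, 0, 0, 0, 0]
3 pivots among 5 columns.
Only 3 < 5 pivot columns, so the columns are linearly dependent.

no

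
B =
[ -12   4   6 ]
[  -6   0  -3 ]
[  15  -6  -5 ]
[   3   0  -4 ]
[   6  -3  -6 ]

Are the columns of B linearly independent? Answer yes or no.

yes

Row reduce B to echelon form.
R2 ← R2 − (1/2)·R1: [0, -2, -6]
R3 ← R3 + (5/4)·R1: [0, -1, 5/2]
R4 ← R4 + (1/4)·R1: [0, 1, -5/2]
R5 ← R5 + (1/2)·R1: [0, -1, -3]
R3 ← R3 − (1/2)·R2: [0, 0, 11/2]
R4 ← R4 + (1/2)·R2: [0, 0, -11/2]
R5 ← R5 − (1/2)·R2: [0, 0, 0]
R4 ← R4 + R3: [0, 0, 0]
3 pivots among 3 columns.
Every column is a pivot column, so the columns are linearly independent.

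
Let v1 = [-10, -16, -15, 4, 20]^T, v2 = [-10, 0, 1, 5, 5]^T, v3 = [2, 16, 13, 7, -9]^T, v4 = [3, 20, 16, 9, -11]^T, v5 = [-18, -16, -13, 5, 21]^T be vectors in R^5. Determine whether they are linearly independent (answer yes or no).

Form the matrix with these vectors as rows and row reduce.
R2 ← R2 − R1: [0, 16, 16, 1, -15]
R3 ← R3 + (1/5)·R1: [0, 64/5, 10, 39/5, -5]
R4 ← R4 + (3/10)·R1: [0, 76/5, 23/2, 51/5, -5]
R5 ← R5 − (9/5)·R1: [0, 64/5, 14, -11/5, -15]
R3 ← R3 − (4/5)·R2: [0, 0, -14/5, 7, 7]
R4 ← R4 − (19/20)·R2: [0, 0, -37/10, 37/4, 37/4]
R5 ← R5 − (4/5)·R2: [0, 0, 6/5, -3, -3]
R4 ← R4 − (37/28)·R3: [0, 0, 0, 0, 0]
R5 ← R5 + (3/7)·R3: [0, 0, 0, 0, 0]
3 nonzero rows, so the 5 vectors span a space of dimension 3.
Since 3 < 5, the vectors are linearly dependent.

no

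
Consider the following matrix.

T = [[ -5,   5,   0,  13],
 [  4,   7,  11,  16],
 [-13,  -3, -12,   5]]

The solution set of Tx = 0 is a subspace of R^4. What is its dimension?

Row reduce to echelon form.
R2 ← R2 + (4/5)·R1: [0, 11, 11, 132/5]
R3 ← R3 − (13/5)·R1: [0, -16, -12, -144/5]
R3 ← R3 + (16/11)·R2: [0, 0, 4, 48/5]
3 nonzero rows, so rank(T) = 3.
T has 4 columns; by rank–nullity, nullity = 4 − 3 = 1.

1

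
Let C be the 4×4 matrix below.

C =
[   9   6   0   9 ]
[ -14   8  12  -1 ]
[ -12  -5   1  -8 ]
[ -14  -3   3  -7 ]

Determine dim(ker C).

1

Row reduce to echelon form.
R2 ← R2 + (14/9)·R1: [0, 52/3, 12, 13]
R3 ← R3 + (4/3)·R1: [0, 3, 1, 4]
R4 ← R4 + (14/9)·R1: [0, 19/3, 3, 7]
R3 ← R3 − (9/52)·R2: [0, 0, -14/13, 7/4]
R4 ← R4 − (19/52)·R2: [0, 0, -18/13, 9/4]
R4 ← R4 − (9/7)·R3: [0, 0, 0, 0]
3 nonzero rows, so rank(C) = 3.
C has 4 columns; by rank–nullity, nullity = 4 − 3 = 1.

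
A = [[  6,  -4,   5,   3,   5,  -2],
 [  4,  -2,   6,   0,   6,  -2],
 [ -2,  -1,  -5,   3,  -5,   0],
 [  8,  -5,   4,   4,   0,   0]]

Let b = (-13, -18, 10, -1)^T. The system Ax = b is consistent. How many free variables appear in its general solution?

Row reduce the augmented matrix [A | b].
R2 ← R2 − (2/3)·R1: [0, 2/3, 8/3, -2, 8/3, -2/3, -28/3]
R3 ← R3 + (1/3)·R1: [0, -7/3, -10/3, 4, -10/3, -2/3, 17/3]
R4 ← R4 − (4/3)·R1: [0, 1/3, -8/3, 0, -20/3, 8/3, 49/3]
R3 ← R3 + (7/2)·R2: [0, 0, 6, -3, 6, -3, -27]
R4 ← R4 − (1/2)·R2: [0, 0, -4, 1, -8, 3, 21]
R4 ← R4 + (2/3)·R3: [0, 0, 0, -1, -4, 1, 3]
The echelon form has 4 nonzero rows, and every pivot lies in the first 6 columns, so rank(A) = rank([A|b]) = 4.
The system is consistent.
Free variables = (unknowns) − (rank) = 6 − 4 = 2.

2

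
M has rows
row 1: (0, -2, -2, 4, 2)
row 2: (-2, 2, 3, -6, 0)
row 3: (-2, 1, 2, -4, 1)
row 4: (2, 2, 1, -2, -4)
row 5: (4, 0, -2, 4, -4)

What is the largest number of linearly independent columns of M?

Row reduce to echelon form.
Swap R1 ↔ R2
R3 ← R3 − R1: [0, -1, -1, 2, 1]
R4 ← R4 + R1: [0, 4, 4, -8, -4]
R5 ← R5 + (2)·R1: [0, 4, 4, -8, -4]
R3 ← R3 − (1/2)·R2: [0, 0, 0, 0, 0]
R4 ← R4 + (2)·R2: [0, 0, 0, 0, 0]
R5 ← R5 + (2)·R2: [0, 0, 0, 0, 0]
Echelon form has 2 nonzero rows, so rank(M) = 2.
The rank gives the maximum number of linearly independent columns: 2.

2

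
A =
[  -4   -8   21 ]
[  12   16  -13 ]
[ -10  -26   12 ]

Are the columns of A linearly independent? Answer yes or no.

Row reduce A to echelon form.
R2 ← R2 + (3)·R1: [0, -8, 50]
R3 ← R3 − (5/2)·R1: [0, -6, -81/2]
R3 ← R3 − (3/4)·R2: [0, 0, -78]
3 pivots among 3 columns.
Every column is a pivot column, so the columns are linearly independent.

yes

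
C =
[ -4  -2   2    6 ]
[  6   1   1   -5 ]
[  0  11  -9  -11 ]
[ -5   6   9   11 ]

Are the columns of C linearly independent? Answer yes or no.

yes

Row reduce C to echelon form.
R2 ← R2 + (3/2)·R1: [0, -2, 4, 4]
R4 ← R4 − (5/4)·R1: [0, 17/2, 13/2, 7/2]
R3 ← R3 + (11/2)·R2: [0, 0, 13, 11]
R4 ← R4 + (17/4)·R2: [0, 0, 47/2, 41/2]
R4 ← R4 − (47/26)·R3: [0, 0, 0, 8/13]
4 pivots among 4 columns.
Every column is a pivot column, so the columns are linearly independent.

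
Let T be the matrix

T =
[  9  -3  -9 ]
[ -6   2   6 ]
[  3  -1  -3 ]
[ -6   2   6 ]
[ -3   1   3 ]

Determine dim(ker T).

2

Row reduce to echelon form.
R2 ← R2 + (2/3)·R1: [0, 0, 0]
R3 ← R3 − (1/3)·R1: [0, 0, 0]
R4 ← R4 + (2/3)·R1: [0, 0, 0]
R5 ← R5 + (1/3)·R1: [0, 0, 0]
1 nonzero row, so rank(T) = 1.
T has 3 columns; by rank–nullity, nullity = 3 − 1 = 2.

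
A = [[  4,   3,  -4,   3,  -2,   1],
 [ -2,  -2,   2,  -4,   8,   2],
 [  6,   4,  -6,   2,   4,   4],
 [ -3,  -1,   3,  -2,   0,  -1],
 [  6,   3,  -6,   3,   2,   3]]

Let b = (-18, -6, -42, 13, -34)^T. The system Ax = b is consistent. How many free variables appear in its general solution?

3

Row reduce the augmented matrix [A | b].
R2 ← R2 + (1/2)·R1: [0, -1/2, 0, -5/2, 7, 5/2, -15]
R3 ← R3 − (3/2)·R1: [0, -1/2, 0, -5/2, 7, 5/2, -15]
R4 ← R4 + (3/4)·R1: [0, 5/4, 0, 1/4, -3/2, -1/4, -1/2]
R5 ← R5 − (3/2)·R1: [0, -3/2, 0, -3/2, 5, 3/2, -7]
R3 ← R3 − R2: [0, 0, 0, 0, 0, 0, 0]
R4 ← R4 + (5/2)·R2: [0, 0, 0, -6, 16, 6, -38]
R5 ← R5 − (3)·R2: [0, 0, 0, 6, -16, -6, 38]
Swap R3 ↔ R4
R5 ← R5 + R3: [0, 0, 0, 0, 0, 0, 0]
The echelon form has 3 nonzero rows, and every pivot lies in the first 6 columns, so rank(A) = rank([A|b]) = 3.
The system is consistent.
Free variables = (unknowns) − (rank) = 6 − 3 = 3.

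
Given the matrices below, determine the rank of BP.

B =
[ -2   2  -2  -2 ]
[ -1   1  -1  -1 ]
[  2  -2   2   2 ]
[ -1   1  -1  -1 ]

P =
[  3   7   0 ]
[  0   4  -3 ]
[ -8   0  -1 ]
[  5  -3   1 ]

1

First compute BP:
[[  0,   0,  -6],
 [  0,   0,  -3],
 [  0,   0,   6],
 [  0,   0,  -3]]
Now row reduce the product.
R2 ← R2 − (1/2)·R1: [0, 0, 0]
R3 ← R3 + R1: [0, 0, 0]
R4 ← R4 − (1/2)·R1: [0, 0, 0]
1 nonzero row, so rank(BP) = 1.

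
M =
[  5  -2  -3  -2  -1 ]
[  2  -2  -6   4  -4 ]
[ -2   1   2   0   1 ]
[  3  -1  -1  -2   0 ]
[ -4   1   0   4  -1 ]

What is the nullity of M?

Row reduce to echelon form.
R2 ← R2 − (2/5)·R1: [0, -6/5, -24/5, 24/5, -18/5]
R3 ← R3 + (2/5)·R1: [0, 1/5, 4/5, -4/5, 3/5]
R4 ← R4 − (3/5)·R1: [0, 1/5, 4/5, -4/5, 3/5]
R5 ← R5 + (4/5)·R1: [0, -3/5, -12/5, 12/5, -9/5]
R3 ← R3 + (1/6)·R2: [0, 0, 0, 0, 0]
R4 ← R4 + (1/6)·R2: [0, 0, 0, 0, 0]
R5 ← R5 − (1/2)·R2: [0, 0, 0, 0, 0]
2 nonzero rows, so rank(M) = 2.
M has 5 columns; by rank–nullity, nullity = 5 − 2 = 3.

3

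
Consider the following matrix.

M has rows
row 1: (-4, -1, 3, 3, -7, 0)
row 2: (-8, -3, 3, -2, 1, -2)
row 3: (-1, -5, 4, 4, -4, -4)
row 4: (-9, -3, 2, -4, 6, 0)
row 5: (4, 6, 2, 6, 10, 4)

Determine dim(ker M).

1

Row reduce to echelon form.
R2 ← R2 − (2)·R1: [0, -1, -3, -8, 15, -2]
R3 ← R3 − (1/4)·R1: [0, -19/4, 13/4, 13/4, -9/4, -4]
R4 ← R4 − (9/4)·R1: [0, -3/4, -19/4, -43/4, 87/4, 0]
R5 ← R5 + R1: [0, 5, 5, 9, 3, 4]
R3 ← R3 − (19/4)·R2: [0, 0, 35/2, 165/4, -147/2, 11/2]
R4 ← R4 − (3/4)·R2: [0, 0, -5/2, -19/4, 21/2, 3/2]
R5 ← R5 + (5)·R2: [0, 0, -10, -31, 78, -6]
R4 ← R4 + (1/7)·R3: [0, 0, 0, 8/7, 0, 16/7]
R5 ← R5 + (4/7)·R3: [0, 0, 0, -52/7, 36, -20/7]
R5 ← R5 + (13/2)·R4: [0, 0, 0, 0, 36, 12]
5 nonzero rows, so rank(M) = 5.
M has 6 columns; by rank–nullity, nullity = 6 − 5 = 1.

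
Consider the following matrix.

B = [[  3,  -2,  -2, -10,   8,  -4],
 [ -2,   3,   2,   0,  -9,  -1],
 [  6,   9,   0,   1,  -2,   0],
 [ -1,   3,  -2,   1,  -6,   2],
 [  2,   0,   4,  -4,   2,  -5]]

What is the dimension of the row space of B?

Row reduce to echelon form.
R2 ← R2 + (2/3)·R1: [0, 5/3, 2/3, -20/3, -11/3, -11/3]
R3 ← R3 − (2)·R1: [0, 13, 4, 21, -18, 8]
R4 ← R4 + (1/3)·R1: [0, 7/3, -8/3, -7/3, -10/3, 2/3]
R5 ← R5 − (2/3)·R1: [0, 4/3, 16/3, 8/3, -10/3, -7/3]
R3 ← R3 − (39/5)·R2: [0, 0, -6/5, 73, 53/5, 183/5]
R4 ← R4 − (7/5)·R2: [0, 0, -18/5, 7, 9/5, 29/5]
R5 ← R5 − (4/5)·R2: [0, 0, 24/5, 8, -2/5, 3/5]
R4 ← R4 − (3)·R3: [0, 0, 0, -212, -30, -104]
R5 ← R5 + (4)·R3: [0, 0, 0, 300, 42, 147]
R5 ← R5 + (75/53)·R4: [0, 0, 0, 0, -24/53, -9/53]
Echelon form has 5 nonzero rows, so rank(B) = 5.
The row space has dimension equal to the rank: 5.

5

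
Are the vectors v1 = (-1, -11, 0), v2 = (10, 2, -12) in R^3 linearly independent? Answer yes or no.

yes

Form the matrix with these vectors as rows and row reduce.
R2 ← R2 + (10)·R1: [0, -108, -12]
2 nonzero rows, so the 2 vectors span a space of dimension 2.
Since 2 = 2, the vectors are linearly independent.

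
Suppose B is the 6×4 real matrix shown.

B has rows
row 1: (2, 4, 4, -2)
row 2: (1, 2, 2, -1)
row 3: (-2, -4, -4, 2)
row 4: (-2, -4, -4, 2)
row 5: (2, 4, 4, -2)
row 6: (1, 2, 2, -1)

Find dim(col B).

1

Row reduce to echelon form.
R2 ← R2 − (1/2)·R1: [0, 0, 0, 0]
R3 ← R3 + R1: [0, 0, 0, 0]
R4 ← R4 + R1: [0, 0, 0, 0]
R5 ← R5 − R1: [0, 0, 0, 0]
R6 ← R6 − (1/2)·R1: [0, 0, 0, 0]
Echelon form has 1 nonzero row, so rank(B) = 1.
The column space has dimension equal to the rank: 1.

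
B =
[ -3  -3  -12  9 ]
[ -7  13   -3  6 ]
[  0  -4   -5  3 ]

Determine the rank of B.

2

Row reduce to echelon form.
R2 ← R2 − (7/3)·R1: [0, 20, 25, -15]
R3 ← R3 + (1/5)·R2: [0, 0, 0, 0]
Echelon form has 2 nonzero rows, so rank(B) = 2.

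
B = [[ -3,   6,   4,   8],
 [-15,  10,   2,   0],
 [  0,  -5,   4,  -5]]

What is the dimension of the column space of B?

3

Row reduce to echelon form.
R2 ← R2 − (5)·R1: [0, -20, -18, -40]
R3 ← R3 − (1/4)·R2: [0, 0, 17/2, 5]
Echelon form has 3 nonzero rows, so rank(B) = 3.
The column space has dimension equal to the rank: 3.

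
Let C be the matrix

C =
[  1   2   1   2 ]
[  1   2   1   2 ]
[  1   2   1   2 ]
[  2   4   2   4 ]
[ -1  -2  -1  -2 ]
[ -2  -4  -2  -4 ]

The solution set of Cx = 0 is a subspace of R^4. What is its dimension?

Row reduce to echelon form.
R2 ← R2 − R1: [0, 0, 0, 0]
R3 ← R3 − R1: [0, 0, 0, 0]
R4 ← R4 − (2)·R1: [0, 0, 0, 0]
R5 ← R5 + R1: [0, 0, 0, 0]
R6 ← R6 + (2)·R1: [0, 0, 0, 0]
1 nonzero row, so rank(C) = 1.
C has 4 columns; by rank–nullity, nullity = 4 − 1 = 3.

3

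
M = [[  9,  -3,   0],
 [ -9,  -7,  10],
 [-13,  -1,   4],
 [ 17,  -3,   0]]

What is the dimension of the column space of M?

Row reduce to echelon form.
R2 ← R2 + R1: [0, -10, 10]
R3 ← R3 + (13/9)·R1: [0, -16/3, 4]
R4 ← R4 − (17/9)·R1: [0, 8/3, 0]
R3 ← R3 − (8/15)·R2: [0, 0, -4/3]
R4 ← R4 + (4/15)·R2: [0, 0, 8/3]
R4 ← R4 + (2)·R3: [0, 0, 0]
Echelon form has 3 nonzero rows, so rank(M) = 3.
The column space has dimension equal to the rank: 3.

3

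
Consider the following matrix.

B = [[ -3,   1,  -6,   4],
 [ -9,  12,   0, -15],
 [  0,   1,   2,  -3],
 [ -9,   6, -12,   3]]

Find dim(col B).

2

Row reduce to echelon form.
R2 ← R2 − (3)·R1: [0, 9, 18, -27]
R4 ← R4 − (3)·R1: [0, 3, 6, -9]
R3 ← R3 − (1/9)·R2: [0, 0, 0, 0]
R4 ← R4 − (1/3)·R2: [0, 0, 0, 0]
Echelon form has 2 nonzero rows, so rank(B) = 2.
The column space has dimension equal to the rank: 2.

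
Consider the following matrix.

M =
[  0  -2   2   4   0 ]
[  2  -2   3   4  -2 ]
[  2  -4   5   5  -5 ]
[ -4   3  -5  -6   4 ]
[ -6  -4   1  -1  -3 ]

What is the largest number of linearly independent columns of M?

3

Row reduce to echelon form.
Swap R1 ↔ R2
R3 ← R3 − R1: [0, -2, 2, 1, -3]
R4 ← R4 + (2)·R1: [0, -1, 1, 2, 0]
R5 ← R5 + (3)·R1: [0, -10, 10, 11, -9]
R3 ← R3 − R2: [0, 0, 0, -3, -3]
R4 ← R4 − (1/2)·R2: [0, 0, 0, 0, 0]
R5 ← R5 − (5)·R2: [0, 0, 0, -9, -9]
R5 ← R5 − (3)·R3: [0, 0, 0, 0, 0]
Echelon form has 3 nonzero rows, so rank(M) = 3.
The rank gives the maximum number of linearly independent columns: 3.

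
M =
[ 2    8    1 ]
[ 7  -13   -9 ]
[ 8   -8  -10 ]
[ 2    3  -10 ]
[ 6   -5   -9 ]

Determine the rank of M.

3

Row reduce to echelon form.
R2 ← R2 − (7/2)·R1: [0, -41, -25/2]
R3 ← R3 − (4)·R1: [0, -40, -14]
R4 ← R4 − R1: [0, -5, -11]
R5 ← R5 − (3)·R1: [0, -29, -12]
R3 ← R3 − (40/41)·R2: [0, 0, -74/41]
R4 ← R4 − (5/41)·R2: [0, 0, -777/82]
R5 ← R5 − (29/41)·R2: [0, 0, -259/82]
R4 ← R4 − (21/4)·R3: [0, 0, 0]
R5 ← R5 − (7/4)·R3: [0, 0, 0]
Echelon form has 3 nonzero rows, so rank(M) = 3.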